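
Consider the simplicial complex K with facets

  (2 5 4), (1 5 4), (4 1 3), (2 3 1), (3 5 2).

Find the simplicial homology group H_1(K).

H_1 ≅ Z.

Fix the vertex order 1 < 2 < 3 < 4 < 5 and write every simplex with vertices in increasing order. Then dim K = 2 and the simplices of K are:

  0-simplices (5): [1], [2], [3], [4], [5]
  1-simplices (10): [1,2], [1,3], [1,4], [1,5], [2,3], [2,4], [2,5], [3,4], [3,5], [4,5]
  2-simplices (5): [1,2,3], [1,3,4], [1,4,5], [2,3,5], [2,4,5]

so the chain groups are C_0 ≅ Z^5, C_1 ≅ Z^10, C_2 ≅ Z^5.

∂_1: C_1 → C_0 is given by ∂[p,q] = [q] − [p]. For instance
  ∂[2,5] = [5] − [2].
This gives a 5×10 integer matrix of rank 4; reducing to Smith normal form yields diagonal entries (1,1,1,1).

The boundary map ∂_2: C_2 → C_1 sends each 2-simplex [p,q,r] to [q,r] − [p,r] + [p,q]. For instance
  ∂[1,2,3] = [2,3] − [1,3] + [1,2],
  ∂[1,4,5] = [4,5] − [1,5] + [1,4].
As a 10×5 matrix over Z this has rank 5, with invariant factors (1,1,1,1,1).

From H_k ≅ ker(∂_k) / im(∂_{k+1}) we obtain:

  H_1: rank ker ∂_1 − rank ∂_2 = (10 − 4) − 5 = 1, and the invariant factors of ∂_2 are all 1, so H_1 = Z.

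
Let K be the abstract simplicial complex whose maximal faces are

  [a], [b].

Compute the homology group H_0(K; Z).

H_0 ≅ Z^2.

We work with the vertex ordering a < b. The simplices of K, each written with vertices in increasing order, are:

  0-simplices (2): a, b

Hence C_0 ≅ Z^2.

From H_k ≅ ker(∂_k) / im(∂_{k+1}) we obtain:

  H_0: rank C_0 − rank ∂_1 = 2 − 0 = 2, and there is no ∂_1, so H_0 = Z^2.

(K is a triangulation of a set of 2 points.)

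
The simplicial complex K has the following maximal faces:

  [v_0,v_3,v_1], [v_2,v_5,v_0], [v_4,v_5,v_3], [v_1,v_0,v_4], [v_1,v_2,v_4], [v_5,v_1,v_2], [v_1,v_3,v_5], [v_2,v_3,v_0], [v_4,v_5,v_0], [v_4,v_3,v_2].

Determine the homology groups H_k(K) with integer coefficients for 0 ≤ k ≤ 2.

Order the vertices as v_0 < v_1 < v_2 < v_3 < v_4 < v_5. Listing each simplex with vertices in this order, K has dimension 2 with simplices:

  0-simplices (6): [v_0], [v_1], [v_2], [v_3], [v_4], [v_5]
  1-simplices (15): (15 of them)
  2-simplices (10): [v_0,v_1,v_3], [v_0,v_1,v_4], [v_0,v_2,v_3], [v_0,v_2,v_5], [v_0,v_4,v_5], [v_1,v_2,v_4], [v_1,v_2,v_5], [v_1,v_3,v_5], [v_2,v_3,v_4], [v_3,v_4,v_5]

Hence C_0 ≅ Z^6, C_1 ≅ Z^15, C_2 ≅ Z^10.

∂_1: C_1 → C_0 sends each edge [p,q] (with p < q) to q − p.
The 6×15 boundary matrix has rank 5 and Smith normal form diag(1,1,1,1,1).

The boundary map ∂_2: C_2 → C_1 acts by ∂[p,q,r] = [q,r] − [p,r] + [p,q]. For instance
  ∂[v_0,v_4,v_5] = [v_4,v_5] − [v_0,v_5] + [v_0,v_4],
  ∂[v_1,v_2,v_4] = [v_2,v_4] − [v_1,v_4] + [v_1,v_2].
The 15×10 boundary matrix has rank 10 and Smith normal form diag(1,1,1,1,1,1,1,1,1,2).

From H_k ≅ ker(∂_k) / im(∂_{k+1}) we obtain:

  H_0: rank C_0 − rank ∂_1 = 6 − 5 = 1, and the invariant factors of ∂_1 are all 1, so H_0 = Z.
  H_1: rank ker ∂_1 − rank ∂_2 = (15 − 5) − 10 = 0, and ∂_2 has invariant factor 2 > 1, so H_1 = Z/2Z.
  H_2: rank ker ∂_2 − rank ∂_3 = (10 − 10) − 0 = 0, and there is no ∂_3, so H_2 = 0.

(K is a triangulation of the real projective plane RP^2.)

H_0 ≅ Z,  H_1 ≅ Z/2Z,  H_2 = 0.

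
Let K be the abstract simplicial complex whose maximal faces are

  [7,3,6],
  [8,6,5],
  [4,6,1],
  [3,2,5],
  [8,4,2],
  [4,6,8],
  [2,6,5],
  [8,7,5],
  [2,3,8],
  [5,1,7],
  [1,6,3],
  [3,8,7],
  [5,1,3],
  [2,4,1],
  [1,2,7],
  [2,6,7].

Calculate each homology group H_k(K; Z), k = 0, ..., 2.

Order the vertices as 1 < 2 < 3 < 4 < 5 < 6 < 7 < 8. Listing each simplex with vertices in this order, K has dimension 2 with simplices:

  0-simplices (8): [1], [2], [3], [4], [5], [6], [7], [8]
  1-simplices (24): (24 of them)
  2-simplices (16): [1,2,4], [1,2,7], [1,3,5], [1,3,6], [1,4,6], [1,5,7], [2,3,5], [2,3,8], [2,4,8], [2,5,6], [2,6,7], [3,6,7], [3,7,8], [4,6,8], [5,6,8], [5,7,8]

Hence C_0 ≅ Z^8, C_1 ≅ Z^24, C_2 ≅ Z^16.

∂_1: C_1 → C_0 is given by ∂[p,q] = [q] − [p].
As a 8×24 matrix over Z this has rank 7, with invariant factors (1,1,1,1,1,1,1).

∂_2: C_2 → C_1 acts by ∂[p,q,r] = [q,r] − [p,r] + [p,q]. For instance
  ∂[4,6,8] = [6,8] − [4,8] + [4,6],
  ∂[1,5,7] = [5,7] − [1,7] + [1,5].
This gives a 24×16 integer matrix of rank 15; reducing to Smith normal form yields diagonal entries (1,1,1,1,1,1,1,1,1,1,1,1,1,1,1).

From H_k ≅ ker(∂_k) / im(∂_{k+1}) we obtain:

  H_0: rank C_0 − rank ∂_1 = 8 − 7 = 1, and the invariant factors of ∂_1 are all 1, so H_0 = Z.
  H_1: rank ker ∂_1 − rank ∂_2 = (24 − 7) − 15 = 2, and the invariant factors of ∂_2 are all 1, so H_1 = Z^2.
  H_2: rank ker ∂_2 − rank ∂_3 = (16 − 15) − 0 = 1, and there is no ∂_3, so H_2 = Z.

H_0 ≅ Z,  H_1 ≅ Z^2,  H_2 ≅ Z.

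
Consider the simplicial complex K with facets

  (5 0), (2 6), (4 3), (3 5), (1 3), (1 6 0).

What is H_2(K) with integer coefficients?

Order the vertices as 0 < 1 < 2 < 3 < 4 < 5 < 6. Listing each simplex with vertices in this order, K has dimension 2 with simplices:

  0-simplices (7): [0], [1], [2], [3], [4], [5], [6]
  1-simplices (8): [0,1], [0,5], [0,6], [1,3], [1,6], [2,6], [3,4], [3,5]
  2-simplices (1): [0,1,6]

giving chain groups C_0 ≅ Z^7, C_1 ≅ Z^8, C_2 ≅ Z^1.

∂_1: C_1 → C_0 sends each edge [p,q] (with p < q) to q − p. For instance
  ∂[0,5] = [5] − [0].
As a 7×8 matrix over Z this has rank 6, with invariant factors (1,1,1,1,1,1).

The boundary map ∂_2: C_2 → C_1 acts by ∂[p,q,r] = [q,r] − [p,r] + [p,q]. For instance
  ∂[0,1,6] = [1,6] − [0,6] + [0,1].
As a 8×1 matrix over Z this has rank 1, with invariant factors (1).

Computing H_k = (kernel of ∂_k) / (image of ∂_{k+1}):

  H_2: rank ker ∂_2 − rank ∂_3 = (1 − 1) − 0 = 0, and there is no ∂_3, so H_2 ≅ 0.

H_2 ≅ 0.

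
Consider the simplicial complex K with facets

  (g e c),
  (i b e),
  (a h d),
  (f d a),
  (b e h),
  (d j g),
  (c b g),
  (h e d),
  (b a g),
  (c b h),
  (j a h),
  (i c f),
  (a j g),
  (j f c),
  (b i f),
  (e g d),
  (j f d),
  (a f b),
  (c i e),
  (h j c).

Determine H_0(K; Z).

H_0 ≅ Z.

K has 10 vertices, 30 edges, 20 triangles.
rank ∂_0 = 0, rank ∂_1 = 9 ⇒ b_0 = 10 − 0 − 9 = 1; all invariant factors of ∂_1 are 1 so no torsion. So H_0 = Z.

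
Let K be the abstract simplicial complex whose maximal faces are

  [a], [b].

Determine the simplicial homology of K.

H_0 = Z^2.

Take the total order a < b on the vertex set. Then K (dimension 0) consists of the simplices:

  0-simplices (2): a, b

giving chain groups C_0 ≅ Z^2.

Computing H_k = (kernel of ∂_k) / (image of ∂_{k+1}):

  H_0: rank C_0 − rank ∂_1 = 2 − 0 = 2, and there is no ∂_1, so H_0 = Z^2.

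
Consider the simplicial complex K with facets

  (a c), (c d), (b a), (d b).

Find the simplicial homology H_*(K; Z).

Order the vertices as a < b < c < d. Listing each simplex with vertices in this order, K has dimension 1 with simplices:

  0-simplices (4): a, b, c, d
  1-simplices (4): ab, ac, bd, cd

so the chain groups are C_0 ≅ Z^4, C_1 ≅ Z^4.

Boundary ∂_1: C_1 → C_0 is given by ∂[p,q] = [q] − [p].
The 4×4 boundary matrix has rank 3 and Smith normal form diag(1,1,1).

Now H_k = ker ∂_k / im ∂_{k+1}, so:

  H_0: rank C_0 − rank ∂_1 = 4 − 3 = 1, and the invariant factors of ∂_1 are all 1, so H_0 = Z.
  H_1: rank ker ∂_1 − rank ∂_2 = (4 − 3) − 0 = 1, and there is no ∂_2, so H_1 = Z.

H_0 ≅ Z,  H_1 ≅ Z.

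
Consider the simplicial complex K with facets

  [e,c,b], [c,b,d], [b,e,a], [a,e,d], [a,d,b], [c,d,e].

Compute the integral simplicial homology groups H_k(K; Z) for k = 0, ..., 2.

H_0 ≅ Z,  H_1 = 0,  H_2 ≅ Z.

K has 5 vertices, 9 edges, 6 triangles.
rank ∂_0 = 0, rank ∂_1 = 4 ⇒ b_0 = 5 − 0 − 4 = 1; all invariant factors of ∂_1 are 1 so no torsion. So H_0 ≅ Z.
rank ∂_1 = 4, rank ∂_2 = 5 ⇒ b_1 = 9 − 4 − 5 = 0; all invariant factors of ∂_2 are 1 so no torsion. So H_1 ≅ 0.
rank ∂_2 = 5, rank ∂_3 = 0 ⇒ b_2 = 6 − 5 − 0 = 1. So H_2 ≅ Z.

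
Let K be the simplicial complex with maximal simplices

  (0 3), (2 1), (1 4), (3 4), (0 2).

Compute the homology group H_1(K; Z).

Order the vertices as 0 < 1 < 2 < 3 < 4. Listing each simplex with vertices in this order, K has dimension 1 with simplices:

  0-simplices (5): [0], [1], [2], [3], [4]
  1-simplices (5): [0,2], [0,3], [1,2], [1,4], [3,4]

so the chain groups are C_0 ≅ Z^5, C_1 ≅ Z^5.

Boundary ∂_1: C_1 → C_0 is given by ∂[p,q] = [q] − [p]. For instance
  ∂[1,2] = [2] − [1].
This gives a 5×5 integer matrix of rank 4; reducing to Smith normal form yields diagonal entries (1,1,1,1).

Reading off H_k = ker ∂_k / im ∂_{k+1}:

  H_1: rank ker ∂_1 − rank ∂_2 = (5 − 4) − 0 = 1, and there is no ∂_2, so H_1 ≅ Z.

H_1 = Z.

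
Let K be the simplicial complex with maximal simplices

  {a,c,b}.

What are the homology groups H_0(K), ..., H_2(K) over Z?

Fix the vertex order a < b < c and write every simplex with vertices in increasing order. Then dim K = 2 and the simplices of K are:

  0-simplices (3): a, b, c
  1-simplices (3): ab, ac, bc
  2-simplices (1): abc

so the chain groups are C_0 ≅ Z^3, C_1 ≅ Z^3, C_2 ≅ Z^1.

The boundary map ∂_1: C_1 → C_0 is given by ∂[p,q] = [q] − [p]. For instance
  ∂bc = c − b.
The resulting 3×3 matrix has rank 2, and its Smith normal form has invariant factors (1,1).

Boundary ∂_2: C_2 → C_1 sends each 2-simplex [p,q,r] to [q,r] − [p,r] + [p,q]. For instance
  ∂abc = bc − ac + ab.
The resulting 3×1 matrix has rank 1, and its Smith normal form has invariant factors (1).

Computing H_k = (kernel of ∂_k) / (image of ∂_{k+1}):

  H_0: rank C_0 − rank ∂_1 = 3 − 2 = 1, and the invariant factors of ∂_1 are all 1, so H_0 = Z.
  H_1: rank ker ∂_1 − rank ∂_2 = (3 − 2) − 1 = 0, and the invariant factors of ∂_2 are all 1, so H_1 = 0.
  H_2: rank ker ∂_2 − rank ∂_3 = (1 − 1) − 0 = 0, and there is no ∂_3, so H_2 = 0.

As a check, the Euler characteristic is 3 − 3 + 1 = 1, which agrees with 1 − 0 + 0 = 1.

H_0 ≅ Z,  H_1 = 0,  H_2 = 0.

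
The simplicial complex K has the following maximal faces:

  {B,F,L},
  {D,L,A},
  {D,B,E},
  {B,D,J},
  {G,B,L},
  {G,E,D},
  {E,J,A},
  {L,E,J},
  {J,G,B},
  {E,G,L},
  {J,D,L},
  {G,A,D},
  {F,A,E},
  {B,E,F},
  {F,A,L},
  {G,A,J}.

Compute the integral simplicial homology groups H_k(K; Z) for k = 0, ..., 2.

H_0 ≅ Z,  H_1 ≅ Z^2,  H_2 ≅ Z.

Take the total order A < B < D < E < F < G < J < L on the vertex set. Then K (dimension 2) consists of the simplices:

  0-simplices (8): A, B, D, E, F, G, J, L
  1-simplices (24): AD, AE, AF, AG, AJ, AL, BD, BE, BF, BG, BJ, BL, DE, DG, DJ, DL, EF, EG, EJ, EL, FL, GJ, GL, JL
  2-simplices (16): ADG, ADL, AEF, AEJ, AFL, AGJ, BDE, BDJ, BEF, BFL, BGJ, BGL, DEG, DJL, EGL, EJL

so the chain groups are C_0 ≅ Z^8, C_1 ≅ Z^24, C_2 ≅ Z^16.

∂_1: C_1 → C_0 maps an edge to its endpoints' difference, ∂[p,q] = q − p.
The resulting 8×24 matrix has rank 7, and its Smith normal form has invariant factors (1,1,1,1,1,1,1).

The boundary map ∂_2: C_2 → C_1 acts by ∂[p,q,r] = [q,r] − [p,r] + [p,q]. For instance
  ∂DJL = JL − DL + DJ,
  ∂BGJ = GJ − BJ + BG.
The resulting 24×16 matrix has rank 15, and its Smith normal form has invariant factors (1,1,1,1,1,1,1,1,1,1,1,1,1,1,1).

Reading off H_k = ker ∂_k / im ∂_{k+1}:

  H_0: rank C_0 − rank ∂_1 = 8 − 7 = 1, and the invariant factors of ∂_1 are all 1, so H_0 ≅ Z.
  H_1: rank ker ∂_1 − rank ∂_2 = (24 − 7) − 15 = 2, and the invariant factors of ∂_2 are all 1, so H_1 ≅ Z^2.
  H_2: rank ker ∂_2 − rank ∂_3 = (16 − 15) − 0 = 1, and there is no ∂_3, so H_2 ≅ Z.

(K is a triangulation of the torus T^2.)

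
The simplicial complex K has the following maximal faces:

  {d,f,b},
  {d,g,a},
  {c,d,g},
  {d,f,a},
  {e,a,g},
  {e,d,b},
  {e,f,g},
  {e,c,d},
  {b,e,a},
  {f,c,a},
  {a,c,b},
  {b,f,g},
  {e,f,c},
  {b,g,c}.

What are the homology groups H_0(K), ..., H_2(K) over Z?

Order the vertices as a < b < c < d < e < f < g. Listing each simplex with vertices in this order, K has dimension 2 with simplices:

  0-simplices (7): a, b, c, d, e, f, g
  1-simplices (21): ab, ac, ad, ae, af, ag, bc, bd, be, bf, bg, cd, ce, cf, cg, de, df, dg, ef, eg, fg
  2-simplices (14): abc, abe, acf, adf, adg, aeg, bcg, bde, bdf, bfg, cde, cdg, cef, efg

giving chain groups C_0 ≅ Z^7, C_1 ≅ Z^21, C_2 ≅ Z^14.

The boundary map ∂_1: C_1 → C_0 maps an edge to its endpoints' difference, ∂[p,q] = q − p. For instance
  ∂ag = g − a.
The 7×21 boundary matrix has rank 6 and Smith normal form diag(1,1,1,1,1,1).

∂_2: C_2 → C_1 maps a triangle to the signed sum of its edges. For instance
  ∂adg = dg − ag + ad,
  ∂acf = cf − af + ac.
As a 21×14 matrix over Z this has rank 13, with invariant factors (1,1,1,1,1,1,1,1,1,1,1,1,1).

Now H_k = ker ∂_k / im ∂_{k+1}, so:

  H_0: rank C_0 − rank ∂_1 = 7 − 6 = 1, and the invariant factors of ∂_1 are all 1, so H_0 = Z.
  H_1: rank ker ∂_1 − rank ∂_2 = (21 − 6) − 13 = 2, and the invariant factors of ∂_2 are all 1, so H_1 = Z^2.
  H_2: rank ker ∂_2 − rank ∂_3 = (14 − 13) − 0 = 1, and there is no ∂_3, so H_2 = Z.

(K is a triangulation of the torus T^2.)

H_0 = Z,  H_1 = Z^2,  H_2 = Z.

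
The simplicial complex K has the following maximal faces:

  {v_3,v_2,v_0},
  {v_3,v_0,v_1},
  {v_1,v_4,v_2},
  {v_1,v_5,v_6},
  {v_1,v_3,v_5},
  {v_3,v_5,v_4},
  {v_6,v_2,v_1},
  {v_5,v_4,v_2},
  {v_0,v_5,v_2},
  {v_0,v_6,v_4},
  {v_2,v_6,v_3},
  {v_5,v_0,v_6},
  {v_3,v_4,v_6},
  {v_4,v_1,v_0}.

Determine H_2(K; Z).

H_2 = Z.

Take the total order v_0 < v_1 < v_2 < v_3 < v_4 < v_5 < v_6 on the vertex set. Then K (dimension 2) consists of the simplices:

  0-simplices (7): [v_0], [v_1], [v_2], [v_3], [v_4], [v_5], [v_6]
  1-simplices (21): (21 of them)
  2-simplices (14): (14 of them)

so the chain groups are C_0 ≅ Z^7, C_1 ≅ Z^21, C_2 ≅ Z^14.

Boundary ∂_1: C_1 → C_0 maps an edge to its endpoints' difference, ∂[p,q] = q − p.
The 7×21 boundary matrix has rank 6 and Smith normal form diag(1,1,1,1,1,1).

Boundary ∂_2: C_2 → C_1 acts by ∂[p,q,r] = [q,r] − [p,r] + [p,q]. For instance
  ∂[v_3,v_4,v_5] = [v_4,v_5] − [v_3,v_5] + [v_3,v_4],
  ∂[v_2,v_4,v_5] = [v_4,v_5] − [v_2,v_5] + [v_2,v_4].
As a 21×14 matrix over Z this has rank 13, with invariant factors (1,1,1,1,1,1,1,1,1,1,1,1,1).

Now H_k = ker ∂_k / im ∂_{k+1}, so:

  H_2: rank ker ∂_2 − rank ∂_3 = (14 − 13) − 0 = 1, and there is no ∂_3, so H_2 ≅ Z.

(K is a triangulation of the torus T^2.)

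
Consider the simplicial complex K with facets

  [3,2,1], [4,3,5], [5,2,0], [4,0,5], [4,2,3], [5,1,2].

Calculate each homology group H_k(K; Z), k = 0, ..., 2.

H_0 ≅ Z,  H_1 ≅ Z,  H_2 = 0.

Order the vertices as 0 < 1 < 2 < 3 < 4 < 5. Listing each simplex with vertices in this order, K has dimension 2 with simplices:

  0-simplices (6): [0], [1], [2], [3], [4], [5]
  1-simplices (12): [0,2], [0,4], [0,5], [1,2], [1,3], [1,5], [2,3], [2,4], [2,5], [3,4], [3,5], [4,5]
  2-simplices (6): [0,2,5], [0,4,5], [1,2,3], [1,2,5], [2,3,4], [3,4,5]

so the chain groups are C_0 ≅ Z^6, C_1 ≅ Z^12, C_2 ≅ Z^6.

Boundary ∂_1: C_1 → C_0 is given by ∂[p,q] = [q] − [p]. For instance
  ∂[1,3] = [3] − [1].
The resulting 6×12 matrix has rank 5, and its Smith normal form has invariant factors (1,1,1,1,1).

The boundary map ∂_2: C_2 → C_1 acts by ∂[p,q,r] = [q,r] − [p,r] + [p,q]. For instance
  ∂[0,4,5] = [4,5] − [0,5] + [0,4],
  ∂[0,2,5] = [2,5] − [0,5] + [0,2].
The 12×6 boundary matrix has rank 6 and Smith normal form diag(1,1,1,1,1,1).

Computing H_k = (kernel of ∂_k) / (image of ∂_{k+1}):

  H_0: rank C_0 − rank ∂_1 = 6 − 5 = 1, and the invariant factors of ∂_1 are all 1, so H_0 ≅ Z.
  H_1: rank ker ∂_1 − rank ∂_2 = (12 − 5) − 6 = 1, and the invariant factors of ∂_2 are all 1, so H_1 ≅ Z.
  H_2: rank ker ∂_2 − rank ∂_3 = (6 − 6) − 0 = 0, and there is no ∂_3, so H_2 ≅ 0.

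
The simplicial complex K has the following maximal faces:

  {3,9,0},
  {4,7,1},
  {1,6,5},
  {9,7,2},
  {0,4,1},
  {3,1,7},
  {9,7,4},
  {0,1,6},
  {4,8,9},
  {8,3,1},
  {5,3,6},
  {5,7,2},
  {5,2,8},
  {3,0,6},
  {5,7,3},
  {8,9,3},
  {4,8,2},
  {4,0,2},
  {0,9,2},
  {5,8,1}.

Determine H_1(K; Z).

H_1 = Z ⊕ Z_2.

Order the vertices as 0 < 1 < 2 < 3 < 4 < 5 < 6 < 7 < 8 < 9. Listing each simplex with vertices in this order, K has dimension 2 with simplices:

  0-simplices (10): [0], [1], [2], [3], [4], [5], [6], [7], [8], [9]
  1-simplices (30): (30 of them)
  2-simplices (20): (20 of them)

Hence C_0 ≅ Z^10, C_1 ≅ Z^30, C_2 ≅ Z^20.

The boundary map ∂_1: C_1 → C_0 sends each edge [p,q] (with p < q) to q − p.
The resulting 10×30 matrix has rank 9, and its Smith normal form has invariant factors (1,1,1,1,1,1,1,1,1).

∂_2: C_2 → C_1 acts by ∂[p,q,r] = [q,r] − [p,r] + [p,q]. For instance
  ∂[1,3,7] = [3,7] − [1,7] + [1,3],
  ∂[4,7,9] = [7,9] − [4,9] + [4,7].
As a 30×20 matrix over Z this has rank 20, with invariant factors (1,1,1,1,1,1,1,1,1,1,1,1,1,1,1,1,1,1,1,2).

Reading off H_k = ker ∂_k / im ∂_{k+1}:

  H_1: rank ker ∂_1 − rank ∂_2 = (30 − 9) − 20 = 1, and ∂_2 has invariant factor 2 > 1, so H_1 ≅ Z ⊕ Z_2.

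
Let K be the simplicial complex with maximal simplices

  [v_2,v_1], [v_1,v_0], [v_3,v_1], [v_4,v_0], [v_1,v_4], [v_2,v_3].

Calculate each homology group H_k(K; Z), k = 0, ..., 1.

H_0 ≅ Z,  H_1 ≅ Z^2.

K has 5 vertices, 6 edges.
rank ∂_0 = 0, rank ∂_1 = 4 ⇒ b_0 = 5 − 0 − 4 = 1; all invariant factors of ∂_1 are 1 so no torsion. So H_0 ≅ Z.
rank ∂_1 = 4, rank ∂_2 = 0 ⇒ b_1 = 6 − 4 − 0 = 2. So H_1 ≅ Z^2.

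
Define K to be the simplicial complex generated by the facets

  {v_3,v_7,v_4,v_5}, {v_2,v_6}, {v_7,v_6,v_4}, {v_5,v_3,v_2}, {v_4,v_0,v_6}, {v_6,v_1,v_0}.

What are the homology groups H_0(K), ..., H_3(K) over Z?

Order the vertices as v_0 < v_1 < v_2 < v_3 < v_4 < v_5 < v_6 < v_7. Listing each simplex with vertices in this order, K has dimension 3 with simplices:

  0-simplices (8): [v_0], [v_1], [v_2], [v_3], [v_4], [v_5], [v_6], [v_7]
  1-simplices (15): (15 of them)
  2-simplices (8): [v_0,v_1,v_6], [v_0,v_4,v_6], [v_2,v_3,v_5], [v_3,v_4,v_5], [v_3,v_4,v_7], [v_3,v_5,v_7], [v_4,v_5,v_7], [v_4,v_6,v_7]
  3-simplices (1): [v_3,v_4,v_5,v_7]

Hence C_0 ≅ Z^8, C_1 ≅ Z^15, C_2 ≅ Z^8, C_3 ≅ Z^1.

Boundary ∂_1: C_1 → C_0 maps an edge to its endpoints' difference, ∂[p,q] = q − p.
The 8×15 boundary matrix has rank 7 and Smith normal form diag(1,1,1,1,1,1,1).

Boundary ∂_2: C_2 → C_1 acts by ∂[p,q,r] = [q,r] − [p,r] + [p,q]. For instance
  ∂[v_3,v_4,v_7] = [v_4,v_7] − [v_3,v_7] + [v_3,v_4],
  ∂[v_4,v_6,v_7] = [v_6,v_7] − [v_4,v_7] + [v_4,v_6].
The resulting 15×8 matrix has rank 7, and its Smith normal form has invariant factors (1,1,1,1,1,1,1).

Boundary ∂_3: C_3 → C_2 sends each 3-simplex σ to the alternating sum Σ_i (−1)^i (σ with its i-th vertex removed). For instance
  ∂[v_3,v_4,v_5,v_7] = [v_4,v_5,v_7] − [v_3,v_5,v_7] + [v_3,v_4,v_7] − [v_3,v_4,v_5].
The resulting 8×1 matrix has rank 1, and its Smith normal form has invariant factors (1).

Reading off H_k = ker ∂_k / im ∂_{k+1}:

  H_0: rank C_0 − rank ∂_1 = 8 − 7 = 1, and the invariant factors of ∂_1 are all 1, so H_0 = Z.
  H_1: rank ker ∂_1 − rank ∂_2 = (15 − 7) − 7 = 1, and the invariant factors of ∂_2 are all 1, so H_1 = Z.
  H_2: rank ker ∂_2 − rank ∂_3 = (8 − 7) − 1 = 0, and the invariant factors of ∂_3 are all 1, so H_2 = 0.
  H_3: rank ker ∂_3 − rank ∂_4 = (1 − 1) − 0 = 0, and there is no ∂_4, so H_3 = 0.

As a check, the Euler characteristic is 8 − 15 + 8 − 1 = 0, which agrees with 1 − 1 + 0 − 0 = 0.

H_0 = Z,  H_1 = Z,  H_2 = 0,  H_3 = 0.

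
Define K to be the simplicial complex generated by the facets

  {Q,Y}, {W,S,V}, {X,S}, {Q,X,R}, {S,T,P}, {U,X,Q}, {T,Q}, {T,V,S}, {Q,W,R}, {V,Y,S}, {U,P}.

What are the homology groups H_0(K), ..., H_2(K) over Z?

Take the total order P < Q < R < S < T < U < V < W < X < Y on the vertex set. Then K (dimension 2) consists of the simplices:

  0-simplices (10): P, Q, R, S, T, U, V, W, X, Y
  1-simplices (20): PS, PT, PU, QR, QT, QU, QW, QX, QY, RW, RX, ST, SV, SW, SX, SY, TV, UX, VW, VY
  2-simplices (7): PST, QRW, QRX, QUX, STV, SVW, SVY

giving chain groups C_0 ≅ Z^10, C_1 ≅ Z^20, C_2 ≅ Z^7.

Boundary ∂_1: C_1 → C_0 is given by ∂[p,q] = [q] − [p]. For instance
  ∂RW = W − R.
As a 10×20 matrix over Z this has rank 9, with invariant factors (1,1,1,1,1,1,1,1,1).

Boundary ∂_2: C_2 → C_1 sends each 2-simplex [p,q,r] to [q,r] − [p,r] + [p,q]. For instance
  ∂QRX = RX − QX + QR,
  ∂QRW = RW − QW + QR.
The resulting 20×7 matrix has rank 7, and its Smith normal form has invariant factors (1,1,1,1,1,1,1).

Reading off H_k = ker ∂_k / im ∂_{k+1}:

  H_0: rank C_0 − rank ∂_1 = 10 − 9 = 1, and the invariant factors of ∂_1 are all 1, so H_0 = Z.
  H_1: rank ker ∂_1 − rank ∂_2 = (20 − 9) − 7 = 4, and the invariant factors of ∂_2 are all 1, so H_1 = Z^4.
  H_2: rank ker ∂_2 − rank ∂_3 = (7 − 7) − 0 = 0, and there is no ∂_3, so H_2 = 0.

H_0 ≅ Z,  H_1 ≅ Z^4,  H_2 = 0.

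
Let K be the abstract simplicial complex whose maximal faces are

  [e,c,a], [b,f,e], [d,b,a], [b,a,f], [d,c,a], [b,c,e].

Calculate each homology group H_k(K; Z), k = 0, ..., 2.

H_0 ≅ Z,  H_1 ≅ Z,  H_2 = 0.

Take the total order a < b < c < d < e < f on the vertex set. Then K (dimension 2) consists of the simplices:

  0-simplices (6): a, b, c, d, e, f
  1-simplices (12): ab, ac, ad, ae, af, bc, bd, be, bf, cd, ce, ef
  2-simplices (6): abd, abf, acd, ace, bce, bef

giving chain groups C_0 ≅ Z^6, C_1 ≅ Z^12, C_2 ≅ Z^6.

Boundary ∂_1: C_1 → C_0 sends each edge [p,q] (with p < q) to q − p. For instance
  ∂bf = f − b.
The 6×12 boundary matrix has rank 5 and Smith normal form diag(1,1,1,1,1).

Boundary ∂_2: C_2 → C_1 maps a triangle to the signed sum of its edges. For instance
  ∂abf = bf − af + ab,
  ∂bce = ce − be + bc.
As a 12×6 matrix over Z this has rank 6, with invariant factors (1,1,1,1,1,1).

Now H_k = ker ∂_k / im ∂_{k+1}, so:

  H_0: rank C_0 − rank ∂_1 = 6 − 5 = 1, and the invariant factors of ∂_1 are all 1, so H_0 = Z.
  H_1: rank ker ∂_1 − rank ∂_2 = (12 − 5) − 6 = 1, and the invariant factors of ∂_2 are all 1, so H_1 = Z.
  H_2: rank ker ∂_2 − rank ∂_3 = (6 − 6) − 0 = 0, and there is no ∂_3, so H_2 = 0.

As a check, the Euler characteristic is 6 − 12 + 6 = 0, which agrees with 1 − 1 + 0 = 0.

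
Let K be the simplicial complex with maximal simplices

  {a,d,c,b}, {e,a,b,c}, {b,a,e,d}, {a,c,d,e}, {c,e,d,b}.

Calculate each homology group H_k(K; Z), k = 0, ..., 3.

H_0 = Z,  H_1 = 0,  H_2 = 0,  H_3 = Z.

Take the total order a < b < c < d < e on the vertex set. Then K (dimension 3) consists of the simplices:

  0-simplices (5): a, b, c, d, e
  1-simplices (10): ab, ac, ad, ae, bc, bd, be, cd, ce, de
  2-simplices (10): abc, abd, abe, acd, ace, ade, bcd, bce, bde, cde
  3-simplices (5): abcd, abce, abde, acde, bcde

Hence C_0 ≅ Z^5, C_1 ≅ Z^10, C_2 ≅ Z^10, C_3 ≅ Z^5.

The boundary map ∂_1: C_1 → C_0 is given by ∂[p,q] = [q] − [p]. For instance
  ∂ae = e − a.
The 5×10 boundary matrix has rank 4 and Smith normal form diag(1,1,1,1).

∂_2: C_2 → C_1 sends each 2-simplex [p,q,r] to [q,r] − [p,r] + [p,q]. For instance
  ∂bce = ce − be + bc,
  ∂abc = bc − ac + ab.
This gives a 10×10 integer matrix of rank 6; reducing to Smith normal form yields diagonal entries (1,1,1,1,1,1).

Boundary ∂_3: C_3 → C_2 sends each 3-simplex σ to the alternating sum Σ_i (−1)^i (σ with its i-th vertex removed). For instance
  ∂abde = bde − ade + abe − abd,
  ∂abcd = bcd − acd + abd − abc.
The resulting 10×5 matrix has rank 4, and its Smith normal form has invariant factors (1,1,1,1).

Computing H_k = (kernel of ∂_k) / (image of ∂_{k+1}):

  H_0: rank C_0 − rank ∂_1 = 5 − 4 = 1, and the invariant factors of ∂_1 are all 1, so H_0 = Z.
  H_1: rank ker ∂_1 − rank ∂_2 = (10 − 4) − 6 = 0, and the invariant factors of ∂_2 are all 1, so H_1 = 0.
  H_2: rank ker ∂_2 − rank ∂_3 = (10 − 6) − 4 = 0, and the invariant factors of ∂_3 are all 1, so H_2 = 0.
  H_3: rank ker ∂_3 − rank ∂_4 = (5 − 4) − 0 = 1, and there is no ∂_4, so H_3 = Z.

(K is a triangulation of the 3-sphere S^3.)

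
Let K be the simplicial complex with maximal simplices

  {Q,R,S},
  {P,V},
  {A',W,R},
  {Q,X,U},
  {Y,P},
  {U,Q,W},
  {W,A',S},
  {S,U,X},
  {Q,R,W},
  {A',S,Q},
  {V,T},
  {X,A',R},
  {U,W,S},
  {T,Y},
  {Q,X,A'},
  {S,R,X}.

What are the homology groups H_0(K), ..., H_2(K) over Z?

Take the total order P < Q < R < S < T < U < V < W < X < Y < A' on the vertex set. Then K (dimension 2) consists of the simplices:

  0-simplices (11): [P], [Q], [R], [S], [T], [U], [V], [W], [X], [Y], [A']
  1-simplices (22): [P,V], [P,Y], [Q,R], [Q,S], [Q,U], [Q,W], [Q,X], [Q,A'], [R,S], [R,W], [R,X], [R,A'], [S,U], [S,W], [S,X], [S,A'], [T,V], [T,Y], [U,W], [U,X], [W,A'], [X,A']
  2-simplices (12): [Q,R,S], [Q,R,W], [Q,S,A'], [Q,U,W], [Q,U,X], [Q,X,A'], [R,S,X], [R,W,A'], [R,X,A'], [S,U,W], [S,U,X], [S,W,A']

Hence C_0 ≅ Z^11, C_1 ≅ Z^22, C_2 ≅ Z^12.

Boundary ∂_1: C_1 → C_0 maps an edge to its endpoints' difference, ∂[p,q] = q − p.
This gives a 11×22 integer matrix of rank 9; reducing to Smith normal form yields diagonal entries (1,1,1,1,1,1,1,1,1).

The boundary map ∂_2: C_2 → C_1 sends each 2-simplex [p,q,r] to [q,r] − [p,r] + [p,q]. For instance
  ∂[Q,U,W] = [U,W] − [Q,W] + [Q,U],
  ∂[S,W,A'] = [W,A'] − [S,A'] + [S,W].
The 22×12 boundary matrix has rank 12 and Smith normal form diag(1,1,1,1,1,1,1,1,1,1,1,2).

Reading off H_k = ker ∂_k / im ∂_{k+1}:

  H_0: rank C_0 − rank ∂_1 = 11 − 9 = 2, and the invariant factors of ∂_1 are all 1, so H_0 = Z^2.
  H_1: rank ker ∂_1 − rank ∂_2 = (22 − 9) − 12 = 1, and ∂_2 has invariant factor 2 > 1, so H_1 = Z ⊕ Z/2Z.
  H_2: rank ker ∂_2 − rank ∂_3 = (12 − 12) − 0 = 0, and there is no ∂_3, so H_2 = 0.

(K is a triangulation of the disjoint union of the circle S^1 and the real projective plane RP^2.)

H_0 ≅ Z^2,  H_1 ≅ Z ⊕ Z/2Z,  H_2 = 0.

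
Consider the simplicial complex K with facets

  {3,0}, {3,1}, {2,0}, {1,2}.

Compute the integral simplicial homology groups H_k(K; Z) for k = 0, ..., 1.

K has 4 vertices, 4 edges.
rank ∂_0 = 0, rank ∂_1 = 3 ⇒ b_0 = 4 − 0 − 3 = 1; all invariant factors of ∂_1 are 1 so no torsion. So H_0 ≅ Z.
rank ∂_1 = 3, rank ∂_2 = 0 ⇒ b_1 = 4 − 3 − 0 = 1. So H_1 ≅ Z.

H_0 = Z,  H_1 = Z.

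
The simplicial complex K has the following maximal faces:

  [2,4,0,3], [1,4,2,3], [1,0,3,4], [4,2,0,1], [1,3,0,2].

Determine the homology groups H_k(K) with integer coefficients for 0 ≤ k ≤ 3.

H_0 = Z,  H_1 = 0,  H_2 = 0,  H_3 = Z.

We work with the vertex ordering 0 < 1 < 2 < 3 < 4. The simplices of K, each written with vertices in increasing order, are:

  0-simplices (5): [0], [1], [2], [3], [4]
  1-simplices (10): [0,1], [0,2], [0,3], [0,4], [1,2], [1,3], [1,4], [2,3], [2,4], [3,4]
  2-simplices (10): [0,1,2], [0,1,3], [0,1,4], [0,2,3], [0,2,4], [0,3,4], [1,2,3], [1,2,4], [1,3,4], [2,3,4]
  3-simplices (5): [0,1,2,3], [0,1,2,4], [0,1,3,4], [0,2,3,4], [1,2,3,4]

so the chain groups are C_0 ≅ Z^5, C_1 ≅ Z^10, C_2 ≅ Z^10, C_3 ≅ Z^5.

Boundary ∂_1: C_1 → C_0 is given by ∂[p,q] = [q] − [p].
As a 5×10 matrix over Z this has rank 4, with invariant factors (1,1,1,1).

The boundary map ∂_2: C_2 → C_1 maps a triangle to the signed sum of its edges. For instance
  ∂[0,2,3] = [2,3] − [0,3] + [0,2],
  ∂[1,2,3] = [2,3] − [1,3] + [1,2].
This gives a 10×10 integer matrix of rank 6; reducing to Smith normal form yields diagonal entries (1,1,1,1,1,1).

Boundary ∂_3: C_3 → C_2 sends each 3-simplex σ to the alternating sum Σ_i (−1)^i (σ with its i-th vertex removed). For instance
  ∂[0,1,2,3] = [1,2,3] − [0,2,3] + [0,1,3] − [0,1,2],
  ∂[0,1,2,4] = [1,2,4] − [0,2,4] + [0,1,4] − [0,1,2].
As a 10×5 matrix over Z this has rank 4, with invariant factors (1,1,1,1).

Now H_k = ker ∂_k / im ∂_{k+1}, so:

  H_0: rank C_0 − rank ∂_1 = 5 − 4 = 1, and the invariant factors of ∂_1 are all 1, so H_0 = Z.
  H_1: rank ker ∂_1 − rank ∂_2 = (10 − 4) − 6 = 0, and the invariant factors of ∂_2 are all 1, so H_1 = 0.
  H_2: rank ker ∂_2 − rank ∂_3 = (10 − 6) − 4 = 0, and the invariant factors of ∂_3 are all 1, so H_2 = 0.
  H_3: rank ker ∂_3 − rank ∂_4 = (5 − 4) − 0 = 1, and there is no ∂_4, so H_3 = Z.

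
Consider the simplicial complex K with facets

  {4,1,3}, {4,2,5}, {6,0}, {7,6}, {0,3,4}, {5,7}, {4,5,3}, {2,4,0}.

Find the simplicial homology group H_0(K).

H_0 ≅ Z.

Take the total order 0 < 1 < 2 < 3 < 4 < 5 < 6 < 7 on the vertex set. Then K (dimension 2) consists of the simplices:

  0-simplices (8): [0], [1], [2], [3], [4], [5], [6], [7]
  1-simplices (13): [0,2], [0,3], [0,4], [0,6], [1,3], [1,4], [2,4], [2,5], [3,4], [3,5], [4,5], [5,7], [6,7]
  2-simplices (5): [0,2,4], [0,3,4], [1,3,4], [2,4,5], [3,4,5]

so the chain groups are C_0 ≅ Z^8, C_1 ≅ Z^13, C_2 ≅ Z^5.

The boundary map ∂_1: C_1 → C_0 maps an edge to its endpoints' difference, ∂[p,q] = q − p. For instance
  ∂[0,3] = [3] − [0].
As a 8×13 matrix over Z this has rank 7, with invariant factors (1,1,1,1,1,1,1).

Boundary ∂_2: C_2 → C_1 maps a triangle to the signed sum of its edges. For instance
  ∂[1,3,4] = [3,4] − [1,4] + [1,3],
  ∂[2,4,5] = [4,5] − [2,5] + [2,4].
The resulting 13×5 matrix has rank 5, and its Smith normal form has invariant factors (1,1,1,1,1).

Now H_k = ker ∂_k / im ∂_{k+1}, so:

  H_0: rank C_0 − rank ∂_1 = 8 − 7 = 1, and the invariant factors of ∂_1 are all 1, so H_0 ≅ Z.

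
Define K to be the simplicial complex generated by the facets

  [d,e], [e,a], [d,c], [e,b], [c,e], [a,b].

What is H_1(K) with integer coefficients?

Order the vertices as a < b < c < d < e. Listing each simplex with vertices in this order, K has dimension 1 with simplices:

  0-simplices (5): a, b, c, d, e
  1-simplices (6): ab, ae, be, cd, ce, de

so the chain groups are C_0 ≅ Z^5, C_1 ≅ Z^6.

Boundary ∂_1: C_1 → C_0 sends each edge [p,q] (with p < q) to q − p.
The resulting 5×6 matrix has rank 4, and its Smith normal form has invariant factors (1,1,1,1).

Computing H_k = (kernel of ∂_k) / (image of ∂_{k+1}):

  H_1: rank ker ∂_1 − rank ∂_2 = (6 − 4) − 0 = 2, and there is no ∂_2, so H_1 = Z^2.

(K is a triangulation of a wedge of 2 circles.)

H_1 = Z^2.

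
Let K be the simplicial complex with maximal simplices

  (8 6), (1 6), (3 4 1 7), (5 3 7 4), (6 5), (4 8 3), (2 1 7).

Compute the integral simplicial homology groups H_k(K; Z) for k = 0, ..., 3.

Order the vertices as 1 < 2 < 3 < 4 < 5 < 6 < 7 < 8. Listing each simplex with vertices in this order, K has dimension 3 with simplices:

  0-simplices (8): [1], [2], [3], [4], [5], [6], [7], [8]
  1-simplices (16): [1,2], [1,3], [1,4], [1,6], [1,7], [2,7], [3,4], [3,5], [3,7], [3,8], [4,5], [4,7], [4,8], [5,6], [5,7], [6,8]
  2-simplices (9): [1,2,7], [1,3,4], [1,3,7], [1,4,7], [3,4,5], [3,4,7], [3,4,8], [3,5,7], [4,5,7]
  3-simplices (2): [1,3,4,7], [3,4,5,7]

giving chain groups C_0 ≅ Z^8, C_1 ≅ Z^16, C_2 ≅ Z^9, C_3 ≅ Z^2.

Boundary ∂_1: C_1 → C_0 is given by ∂[p,q] = [q] − [p].
This gives a 8×16 integer matrix of rank 7; reducing to Smith normal form yields diagonal entries (1,1,1,1,1,1,1).

The boundary map ∂_2: C_2 → C_1 sends each 2-simplex [p,q,r] to [q,r] − [p,r] + [p,q]. For instance
  ∂[3,5,7] = [5,7] − [3,7] + [3,5],
  ∂[4,5,7] = [5,7] − [4,7] + [4,5].
As a 16×9 matrix over Z this has rank 7, with invariant factors (1,1,1,1,1,1,1).

∂_3: C_3 → C_2 sends each 3-simplex σ to the alternating sum Σ_i (−1)^i (σ with its i-th vertex removed). For instance
  ∂[3,4,5,7] = [4,5,7] − [3,5,7] + [3,4,7] − [3,4,5],
  ∂[1,3,4,7] = [3,4,7] − [1,4,7] + [1,3,7] − [1,3,4].
The resulting 9×2 matrix has rank 2, and its Smith normal form has invariant factors (1,1).

Reading off H_k = ker ∂_k / im ∂_{k+1}:

  H_0: rank C_0 − rank ∂_1 = 8 − 7 = 1, and the invariant factors of ∂_1 are all 1, so H_0 ≅ Z.
  H_1: rank ker ∂_1 − rank ∂_2 = (16 − 7) − 7 = 2, and the invariant factors of ∂_2 are all 1, so H_1 ≅ Z^2.
  H_2: rank ker ∂_2 − rank ∂_3 = (9 − 7) − 2 = 0, and the invariant factors of ∂_3 are all 1, so H_2 ≅ 0.
  H_3: rank ker ∂_3 − rank ∂_4 = (2 − 2) − 0 = 0, and there is no ∂_4, so H_3 ≅ 0.

As a check, the Euler characteristic is 8 − 16 + 9 − 2 = -1, which agrees with 1 − 2 + 0 − 0 = -1.

H_0 = Z,  H_1 = Z^2,  H_2 = 0,  H_3 = 0.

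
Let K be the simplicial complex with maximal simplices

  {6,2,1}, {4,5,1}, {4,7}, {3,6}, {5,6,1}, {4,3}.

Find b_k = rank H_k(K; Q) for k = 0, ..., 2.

Fix the vertex order 1 < 2 < 3 < 4 < 5 < 6 < 7 and write every simplex with vertices in increasing order. Then dim K = 2 and the simplices of K are:

  0-simplices (7): [1], [2], [3], [4], [5], [6], [7]
  1-simplices (10): [1,2], [1,4], [1,5], [1,6], [2,6], [3,4], [3,6], [4,5], [4,7], [5,6]
  2-simplices (3): [1,2,6], [1,4,5], [1,5,6]

so the chain groups are C_0 ≅ Z^7, C_1 ≅ Z^10, C_2 ≅ Z^3.

Boundary ∂_1: C_1 → C_0 sends each edge [p,q] (with p < q) to q − p. For instance
  ∂[1,4] = [4] − [1].
The 7×10 boundary matrix has rank 6 and Smith normal form diag(1,1,1,1,1,1).

∂_2: C_2 → C_1 sends each 2-simplex [p,q,r] to [q,r] − [p,r] + [p,q]. For instance
  ∂[1,4,5] = [4,5] − [1,5] + [1,4],
  ∂[1,5,6] = [5,6] − [1,6] + [1,5].
As a 10×3 matrix over Z this has rank 3, with invariant factors (1,1,1).

Reading off H_k = ker ∂_k / im ∂_{k+1}:

  H_0: rank C_0 − rank ∂_1 = 7 − 6 = 1, and the invariant factors of ∂_1 are all 1, so H_0 = Z.
  H_1: rank ker ∂_1 − rank ∂_2 = (10 − 6) − 3 = 1, and the invariant factors of ∂_2 are all 1, so H_1 = Z.
  H_2: rank ker ∂_2 − rank ∂_3 = (3 − 3) − 0 = 0, and there is no ∂_3, so H_2 = 0.

As a check, the Euler characteristic is 7 − 10 + 3 = 0, which agrees with 1 − 1 + 0 = 0.

Hence the Betti numbers are b_0 = 1, b_1 = 1, b_2 = 0.

b_0 = 1, b_1 = 1, b_2 = 0.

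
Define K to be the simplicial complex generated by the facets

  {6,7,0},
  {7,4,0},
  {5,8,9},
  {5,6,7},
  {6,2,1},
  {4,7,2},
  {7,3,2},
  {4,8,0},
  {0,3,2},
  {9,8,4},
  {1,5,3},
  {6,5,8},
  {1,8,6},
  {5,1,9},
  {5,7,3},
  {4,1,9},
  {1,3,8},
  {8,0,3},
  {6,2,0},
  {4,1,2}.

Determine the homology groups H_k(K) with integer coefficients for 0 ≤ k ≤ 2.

Fix the vertex order 0 < 1 < 2 < 3 < 4 < 5 < 6 < 7 < 8 < 9 and write every simplex with vertices in increasing order. Then dim K = 2 and the simplices of K are:

  0-simplices (10): [0], [1], [2], [3], [4], [5], [6], [7], [8], [9]
  1-simplices (30): (30 of them)
  2-simplices (20): (20 of them)

Hence C_0 ≅ Z^10, C_1 ≅ Z^30, C_2 ≅ Z^20.

Boundary ∂_1: C_1 → C_0 maps an edge to its endpoints' difference, ∂[p,q] = q − p. For instance
  ∂[0,7] = [7] − [0].
The 10×30 boundary matrix has rank 9 and Smith normal form diag(1,1,1,1,1,1,1,1,1).

Boundary ∂_2: C_2 → C_1 maps a triangle to the signed sum of its edges. For instance
  ∂[1,3,8] = [3,8] − [1,8] + [1,3],
  ∂[1,4,9] = [4,9] − [1,9] + [1,4].
The 30×20 boundary matrix has rank 20 and Smith normal form diag(1,1,1,1,1,1,1,1,1,1,1,1,1,1,1,1,1,1,1,2).

Now H_k = ker ∂_k / im ∂_{k+1}, so:

  H_0: rank C_0 − rank ∂_1 = 10 − 9 = 1, and the invariant factors of ∂_1 are all 1, so H_0 = Z.
  H_1: rank ker ∂_1 − rank ∂_2 = (30 − 9) − 20 = 1, and ∂_2 has invariant factor 2 > 1, so H_1 = Z ⊕ Z/2.
  H_2: rank ker ∂_2 − rank ∂_3 = (20 − 20) − 0 = 0, and there is no ∂_3, so H_2 = 0.

As a check, the Euler characteristic is 10 − 30 + 20 = 0, which agrees with 1 − 1 + 0 = 0.
(K is a triangulation of the Klein bottle.)

H_0 = Z,  H_1 = Z ⊕ Z/2,  H_2 = 0.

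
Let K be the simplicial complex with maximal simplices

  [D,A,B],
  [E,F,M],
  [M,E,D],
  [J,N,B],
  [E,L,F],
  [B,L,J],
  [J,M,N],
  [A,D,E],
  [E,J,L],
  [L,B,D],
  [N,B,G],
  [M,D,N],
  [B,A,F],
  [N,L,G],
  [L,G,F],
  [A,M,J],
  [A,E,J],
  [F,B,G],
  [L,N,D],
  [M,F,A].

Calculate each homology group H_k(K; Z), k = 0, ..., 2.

H_0 ≅ Z,  H_1 ≅ Z ⊕ Z/2Z,  H_2 = 0.

We work with the vertex ordering A < B < D < E < F < G < J < L < M < N. The simplices of K, each written with vertices in increasing order, are:

  0-simplices (10): A, B, D, E, F, G, J, L, M, N
  1-simplices (30): AB, AD, AE, AF, AJ, AM, BD, BF, BG, BJ, BL, BN, DE, DL, DM, DN, EF, EJ, EL, EM, FG, FL, FM, GL, GN, JL, JM, JN, LN, MN
  2-simplices (20): ABD, ABF, ADE, AEJ, AFM, AJM, BDL, BFG, BGN, BJL, BJN, DEM, DLN, DMN, EFL, EFM, EJL, FGL, GLN, JMN

giving chain groups C_0 ≅ Z^10, C_1 ≅ Z^30, C_2 ≅ Z^20.

Boundary ∂_1: C_1 → C_0 sends each edge [p,q] (with p < q) to q − p. For instance
  ∂BG = G − B.
As a 10×30 matrix over Z this has rank 9, with invariant factors (1,1,1,1,1,1,1,1,1).

Boundary ∂_2: C_2 → C_1 sends each 2-simplex [p,q,r] to [q,r] − [p,r] + [p,q]. For instance
  ∂AJM = JM − AM + AJ,
  ∂BGN = GN − BN + BG.
This gives a 30×20 integer matrix of rank 20; reducing to Smith normal form yields diagonal entries (1,1,1,1,1,1,1,1,1,1,1,1,1,1,1,1,1,1,1,2).

Reading off H_k = ker ∂_k / im ∂_{k+1}:

  H_0: rank C_0 − rank ∂_1 = 10 − 9 = 1, and the invariant factors of ∂_1 are all 1, so H_0 ≅ Z.
  H_1: rank ker ∂_1 − rank ∂_2 = (30 − 9) − 20 = 1, and ∂_2 has invariant factor 2 > 1, so H_1 ≅ Z ⊕ Z/2Z.
  H_2: rank ker ∂_2 − rank ∂_3 = (20 − 20) − 0 = 0, and there is no ∂_3, so H_2 ≅ 0.

As a check, the Euler characteristic is 10 − 30 + 20 = 0, which agrees with 1 − 1 + 0 = 0.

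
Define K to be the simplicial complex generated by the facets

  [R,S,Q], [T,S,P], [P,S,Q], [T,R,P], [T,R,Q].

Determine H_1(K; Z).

H_1 ≅ Z.

Order the vertices as P < Q < R < S < T. Listing each simplex with vertices in this order, K has dimension 2 with simplices:

  0-simplices (5): P, Q, R, S, T
  1-simplices (10): PQ, PR, PS, PT, QR, QS, QT, RS, RT, ST
  2-simplices (5): PQS, PRT, PST, QRS, QRT

Hence C_0 ≅ Z^5, C_1 ≅ Z^10, C_2 ≅ Z^5.

∂_1: C_1 → C_0 is given by ∂[p,q] = [q] − [p].
This gives a 5×10 integer matrix of rank 4; reducing to Smith normal form yields diagonal entries (1,1,1,1).

Boundary ∂_2: C_2 → C_1 acts by ∂[p,q,r] = [q,r] − [p,r] + [p,q]. For instance
  ∂QRT = RT − QT + QR,
  ∂PRT = RT − PT + PR.
This gives a 10×5 integer matrix of rank 5; reducing to Smith normal form yields diagonal entries (1,1,1,1,1).

Computing H_k = (kernel of ∂_k) / (image of ∂_{k+1}):

  H_1: rank ker ∂_1 − rank ∂_2 = (10 − 4) − 5 = 1, and the invariant factors of ∂_2 are all 1, so H_1 ≅ Z.

(K is a triangulation of the Möbius band.)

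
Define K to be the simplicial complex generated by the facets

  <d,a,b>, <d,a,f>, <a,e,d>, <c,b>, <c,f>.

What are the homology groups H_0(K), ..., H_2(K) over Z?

H_0 = Z,  H_1 = Z,  H_2 = 0.

Order the vertices as a < b < c < d < e < f. Listing each simplex with vertices in this order, K has dimension 2 with simplices:

  0-simplices (6): a, b, c, d, e, f
  1-simplices (9): ab, ad, ae, af, bc, bd, cf, de, df
  2-simplices (3): abd, ade, adf

Hence C_0 ≅ Z^6, C_1 ≅ Z^9, C_2 ≅ Z^3.

Boundary ∂_1: C_1 → C_0 sends each edge [p,q] (with p < q) to q − p. For instance
  ∂ab = b − a.
The 6×9 boundary matrix has rank 5 and Smith normal form diag(1,1,1,1,1).

Boundary ∂_2: C_2 → C_1 maps a triangle to the signed sum of its edges. For instance
  ∂ade = de − ae + ad,
  ∂adf = df − af + ad.
This gives a 9×3 integer matrix of rank 3; reducing to Smith normal form yields diagonal entries (1,1,1).

Reading off H_k = ker ∂_k / im ∂_{k+1}:

  H_0: rank C_0 − rank ∂_1 = 6 − 5 = 1, and the invariant factors of ∂_1 are all 1, so H_0 = Z.
  H_1: rank ker ∂_1 − rank ∂_2 = (9 − 5) − 3 = 1, and the invariant factors of ∂_2 are all 1, so H_1 = Z.
  H_2: rank ker ∂_2 − rank ∂_3 = (3 − 3) − 0 = 0, and there is no ∂_3, so H_2 = 0.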